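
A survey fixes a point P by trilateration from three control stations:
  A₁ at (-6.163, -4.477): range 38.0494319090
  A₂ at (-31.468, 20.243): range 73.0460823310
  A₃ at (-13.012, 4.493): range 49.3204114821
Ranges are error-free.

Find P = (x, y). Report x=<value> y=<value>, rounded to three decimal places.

x=15.124 y=-36.015

eq1: (x + 6.163)² + (y + 4.477)² = 38.0494319090²
eq2: (x + 31.468)² + (y − 20.243)² = 73.0460823310²
eq3: (x + 13.012)² + (y − 4.493)² = 49.3204114821²
eq1−eq2, eq1−eq3 (x²,y² cancel):
  -50.610·x + 49.440·y = -2545.982900
  -13.698·x + 17.940·y = -853.270625
det = -50.610·17.940 − 49.440·-13.698 = -230.714280
x = (-2545.982900·17.940 − 49.440·-853.270625) / -230.714280 = 15.123613
y = (-50.610·-853.270625 − -2545.982900·-13.698) / -230.714280 = -36.014904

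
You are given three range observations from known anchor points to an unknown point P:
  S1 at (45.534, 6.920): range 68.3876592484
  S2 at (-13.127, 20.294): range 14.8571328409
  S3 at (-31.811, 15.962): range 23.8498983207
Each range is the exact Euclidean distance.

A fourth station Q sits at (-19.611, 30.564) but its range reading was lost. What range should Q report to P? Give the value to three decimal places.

4.852

eq1: (x − 45.534)² + (y − 6.920)² = 68.3876592484²
eq2: (x + 13.127)² + (y − 20.294)² = 14.8571328409²
eq3: (x + 31.811)² + (y − 15.962)² = 23.8498983207²
eq2−eq1, eq2−eq3 (x²,y² cancel):
  117.322·x − 26.748·y = -2919.070550
  -37.368·x − 8.664·y = 334.477346
det = 117.322·-8.664 − -26.748·-37.368 = -2015.997072
x = (-2919.070550·-8.664 − -26.748·334.477346) / -2015.997072 = -16.982876
y = (117.322·334.477346 − -2919.070550·-37.368) / -2015.997072 = 34.642053
|P − Q| = √((-16.982876 − -19.611)² + (34.642053 − 30.564)²) = 4.851552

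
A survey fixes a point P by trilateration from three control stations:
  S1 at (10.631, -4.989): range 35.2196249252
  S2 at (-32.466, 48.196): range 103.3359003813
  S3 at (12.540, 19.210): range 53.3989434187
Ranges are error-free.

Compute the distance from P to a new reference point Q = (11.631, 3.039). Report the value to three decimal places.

40.316

eq1: (x − 10.631)² + (y + 4.989)² = 35.2196249252²
eq2: (x + 32.466)² + (y − 48.196)² = 103.3359003813²
eq3: (x − 12.540)² + (y − 19.210)² = 53.3989434187²
eq1−eq3, eq1−eq2 (x²,y² cancel):
  3.818·x + 48.398·y = -1222.657760
  -86.194·x + 106.370·y = -6198.899038
det = 3.818·106.370 − 48.398·-86.194 = 4577.737872
x = (-1222.657760·106.370 − 48.398·-6198.899038) / 4577.737872 = 37.127554
y = (3.818·-6198.899038 − -1222.657760·-86.194) / 4577.737872 = -28.191470
|P − Q| = √((37.127554 − 11.631)² + (-28.191470 − 3.039)²) = 40.316455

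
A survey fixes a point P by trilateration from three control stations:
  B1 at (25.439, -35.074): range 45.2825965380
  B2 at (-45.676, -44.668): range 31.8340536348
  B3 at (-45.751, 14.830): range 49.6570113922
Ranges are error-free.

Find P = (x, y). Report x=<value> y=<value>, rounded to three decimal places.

eq1: (x − 25.439)² + (y + 35.074)² = 45.2825965380²
eq2: (x + 45.676)² + (y + 44.668)² = 31.8340536348²
eq3: (x + 45.751)² + (y − 14.830)² = 49.6570113922²
eq3−eq2, eq3−eq1 (x²,y² cancel):
  0.150·x − 118.996·y = 3220.856109
  142.380·x − 99.808·y = -20.449473
det = 0.150·-99.808 − -118.996·142.380 = 16927.679280
x = (3220.856109·-99.808 − -118.996·-20.449473) / 16927.679280 = -19.134378
y = (0.150·-20.449473 − 3220.856109·142.380) / 16927.679280 = -27.091047

x=-19.134 y=-27.091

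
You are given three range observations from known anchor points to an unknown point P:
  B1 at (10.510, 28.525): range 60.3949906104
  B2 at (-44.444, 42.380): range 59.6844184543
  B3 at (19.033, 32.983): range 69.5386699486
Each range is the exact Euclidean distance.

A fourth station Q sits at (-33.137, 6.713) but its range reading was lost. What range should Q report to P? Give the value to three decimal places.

eq1: (x − 10.510)² + (y − 28.525)² = 60.3949906104²
eq2: (x + 44.444)² + (y − 42.380)² = 59.6844184543²
eq3: (x − 19.033)² + (y − 32.983)² = 69.5386699486²
eq2−eq3, eq2−eq1 (x²,y² cancel):
  126.954·x − 18.794·y = -3594.596970
  109.908·x − 27.710·y = -2932.522896
det = 126.954·-27.710 − -18.794·109.908 = -1452.284388
x = (-3594.596970·-27.710 − -18.794·-2932.522896) / -1452.284388 = -30.636181
y = (126.954·-2932.522896 − -3594.596970·109.908) / -1452.284388 = -15.685256
|P − Q| = √((-30.636181 − -33.137)² + (-15.685256 − 6.713)²) = 22.537435

22.537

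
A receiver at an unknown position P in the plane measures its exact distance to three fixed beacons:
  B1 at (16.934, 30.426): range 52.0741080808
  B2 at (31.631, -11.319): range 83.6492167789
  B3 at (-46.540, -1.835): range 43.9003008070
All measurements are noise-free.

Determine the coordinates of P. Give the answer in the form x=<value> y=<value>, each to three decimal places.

eq1: (x − 16.934)² + (y − 30.426)² = 52.0741080808²
eq2: (x − 31.631)² + (y + 11.319)² = 83.6492167789²
eq3: (x + 46.540)² + (y + 1.835)² = 43.9003008070²
eq3−eq1, eq3−eq2 (x²,y² cancel):
  126.948·x + 64.522·y = -1741.313314
  156.342·x − 18.968·y = -6110.653960
det = 126.948·-18.968 − 64.522·156.342 = -12495.448188
x = (-1741.313314·-18.968 − 64.522·-6110.653960) / -12495.448188 = -34.196520
y = (126.948·-6110.653960 − -1741.313314·156.342) / -12495.448188 = 40.294264

x=-34.197 y=40.294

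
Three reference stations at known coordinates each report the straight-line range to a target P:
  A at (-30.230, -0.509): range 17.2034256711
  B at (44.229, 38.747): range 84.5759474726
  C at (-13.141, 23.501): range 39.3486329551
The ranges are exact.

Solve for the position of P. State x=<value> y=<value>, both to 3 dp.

x=-21.033 y=-15.048

eq1: (x + 30.230)² + (y + 0.509)² = 17.2034256711²
eq2: (x − 44.229)² + (y − 38.747)² = 84.5759474726²
eq3: (x + 13.141)² + (y − 23.501)² = 39.3486329551²
eq2−eq3, eq2−eq1 (x²,y² cancel):
  -114.740·x − 30.492·y = 2872.224407
  -148.918·x − 78.512·y = 4313.710567
det = -114.740·-78.512 − -30.492·-148.918 = 4467.659224
x = (2872.224407·-78.512 − -30.492·4313.710567) / 4467.659224 = -21.033480
y = (-114.740·4313.710567 − 2872.224407·-148.918) / 4467.659224 = -15.047978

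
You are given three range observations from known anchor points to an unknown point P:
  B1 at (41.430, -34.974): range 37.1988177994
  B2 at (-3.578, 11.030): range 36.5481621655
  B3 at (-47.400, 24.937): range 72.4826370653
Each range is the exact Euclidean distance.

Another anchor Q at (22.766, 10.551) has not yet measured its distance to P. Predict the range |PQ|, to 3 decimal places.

38.758

eq1: (x − 41.430)² + (y + 34.974)² = 37.1988177994²
eq2: (x + 3.578)² + (y − 11.030)² = 36.5481621655²
eq3: (x + 47.400)² + (y − 24.937)² = 72.4826370653²
eq1−eq3, eq1−eq2 (x²,y² cancel):
  -177.660·x + 119.822·y = -3940.992237
  -90.016·x + 92.008·y = -2757.178704
det = -177.660·92.008 − 119.822·-90.016 = -5560.244128
x = (-3940.992237·92.008 − 119.822·-2757.178704) / -5560.244128 = 5.796894
y = (-177.660·-2757.178704 − -3940.992237·-90.016) / -5560.244128 = -24.295338
|P − Q| = √((5.796894 − 22.766)² + (-24.295338 − 10.551)²) = 38.758455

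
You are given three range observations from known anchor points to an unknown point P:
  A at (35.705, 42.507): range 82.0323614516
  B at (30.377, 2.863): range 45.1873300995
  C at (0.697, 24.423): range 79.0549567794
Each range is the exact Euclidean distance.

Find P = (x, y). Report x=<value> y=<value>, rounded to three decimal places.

x=48.534 y=-38.516

eq1: (x − 35.705)² + (y − 42.507)² = 82.0323614516²
eq2: (x − 30.377)² + (y − 2.863)² = 45.1873300995²
eq3: (x − 0.697)² + (y − 24.423)² = 79.0549567794²
eq3−eq2, eq3−eq1 (x²,y² cancel):
  59.360·x − 43.120·y = 4541.781550
  70.016·x + 36.168·y = 2005.101202
det = 59.360·36.168 − -43.120·70.016 = 5166.022400
x = (4541.781550·36.168 − -43.120·2005.101202) / 5166.022400 = 48.533881
y = (59.360·2005.101202 − 4541.781550·70.016) / 5166.022400 = -38.516010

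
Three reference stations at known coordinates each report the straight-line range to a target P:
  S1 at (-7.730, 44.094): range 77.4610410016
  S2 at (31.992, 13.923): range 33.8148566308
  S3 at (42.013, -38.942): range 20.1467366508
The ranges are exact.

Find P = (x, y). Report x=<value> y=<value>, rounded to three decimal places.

eq1: (x + 7.730)² + (y − 44.094)² = 77.4610410016²
eq2: (x − 31.992)² + (y − 13.923)² = 33.8148566308²
eq3: (x − 42.013)² + (y + 38.942)² = 20.1467366508²
eq3−eq1, eq3−eq2 (x²,y² cancel):
  -99.486·x + 166.072·y = -6871.859672
  -20.042·x + 105.730·y = -2801.787071
det = -99.486·105.730 − 166.072·-20.042 = -7190.239756
x = (-6871.859672·105.730 − 166.072·-2801.787071) / -7190.239756 = 36.335832
y = (-99.486·-2801.787071 − -6871.859672·-20.042) / -7190.239756 = -19.611693

x=36.336 y=-19.612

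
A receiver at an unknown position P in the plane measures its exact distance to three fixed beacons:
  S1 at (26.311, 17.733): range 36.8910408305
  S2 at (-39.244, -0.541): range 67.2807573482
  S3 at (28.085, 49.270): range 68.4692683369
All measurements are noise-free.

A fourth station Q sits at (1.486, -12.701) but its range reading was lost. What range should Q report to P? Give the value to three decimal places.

eq1: (x − 26.311)² + (y − 17.733)² = 36.8910408305²
eq2: (x + 39.244)² + (y + 0.541)² = 67.2807573482²
eq3: (x − 28.085)² + (y − 49.270)² = 68.4692683369²
eq3−eq2, eq3−eq1 (x²,y² cancel):
  -134.658·x − 99.622·y = -1514.575511
  -3.548·x − 63.074·y = 1117.519698
det = -134.658·-63.074 − -99.622·-3.548 = 8139.959836
x = (-1514.575511·-63.074 − -99.622·1117.519698) / 8139.959836 = 25.412887
y = (-134.658·1117.519698 − -1514.575511·-3.548) / 8139.959836 = -19.147107
|P − Q| = √((25.412887 − 1.486)² + (-19.147107 − -12.701)²) = 24.779997

24.780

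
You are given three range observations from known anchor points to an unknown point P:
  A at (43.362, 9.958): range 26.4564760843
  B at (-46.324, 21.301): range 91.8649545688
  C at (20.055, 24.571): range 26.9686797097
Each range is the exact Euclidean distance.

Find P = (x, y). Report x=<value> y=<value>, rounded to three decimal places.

x=44.292 y=36.398

eq1: (x − 43.362)² + (y − 9.958)² = 26.4564760843²
eq2: (x + 46.324)² + (y − 21.301)² = 91.8649545688²
eq3: (x − 20.055)² + (y − 24.571)² = 26.9686797097²
eq1−eq2, eq1−eq3 (x²,y² cancel):
  -179.372·x + 22.686·y = -7119.003982
  -46.614·x + 29.226·y = -1000.852300
det = -179.372·29.226 − 22.686·-46.614 = -4184.840868
x = (-7119.003982·29.226 − 22.686·-1000.852300) / -4184.840868 = 44.291929
y = (-179.372·-1000.852300 − -7119.003982·-46.614) / -4184.840868 = 36.398128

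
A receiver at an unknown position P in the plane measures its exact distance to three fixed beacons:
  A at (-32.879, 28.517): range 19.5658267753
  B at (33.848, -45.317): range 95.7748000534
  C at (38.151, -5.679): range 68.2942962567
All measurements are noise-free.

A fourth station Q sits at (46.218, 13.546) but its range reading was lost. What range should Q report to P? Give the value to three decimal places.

65.737

eq1: (x + 32.879)² + (y − 28.517)² = 19.5658267753²
eq2: (x − 33.848)² + (y + 45.317)² = 95.7748000534²
eq3: (x − 38.151)² + (y + 5.679)² = 68.2942962567²
eq1−eq3, eq1−eq2 (x²,y² cancel):
  142.060·x − 68.392·y = -4687.787412
  133.454·x − 147.668·y = -7484.921085
det = 142.060·-147.668 − -68.392·133.454 = -11850.530112
x = (-4687.787412·-147.668 − -68.392·-7484.921085) / -11850.530112 = -15.216827
y = (142.060·-7484.921085 − -4687.787412·133.454) / -11850.530112 = 36.935386
|P − Q| = √((-15.216827 − 46.218)² + (36.935386 − 13.546)²) = 65.736606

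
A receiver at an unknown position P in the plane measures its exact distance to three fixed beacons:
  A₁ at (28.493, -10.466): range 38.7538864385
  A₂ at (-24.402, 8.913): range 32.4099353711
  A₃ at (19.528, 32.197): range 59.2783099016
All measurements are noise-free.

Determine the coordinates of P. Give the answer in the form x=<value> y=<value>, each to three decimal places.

x=-9.149 y=-19.683

eq1: (x − 28.493)² + (y + 10.466)² = 38.7538864385²
eq2: (x + 24.402)² + (y − 8.913)² = 32.4099353711²
eq3: (x − 19.528)² + (y − 32.197)² = 59.2783099016²
eq3−eq1, eq3−eq2 (x²,y² cancel):
  17.930·x − 85.326·y = 1515.452923
  -87.860·x − 46.568·y = 1720.423694
det = 17.930·-46.568 − -85.326·-87.860 = -8331.706600
x = (1515.452923·-46.568 − -85.326·1720.423694) / -8331.706600 = -9.148817
y = (17.930·1720.423694 − 1515.452923·-87.860) / -8331.706600 = -19.683229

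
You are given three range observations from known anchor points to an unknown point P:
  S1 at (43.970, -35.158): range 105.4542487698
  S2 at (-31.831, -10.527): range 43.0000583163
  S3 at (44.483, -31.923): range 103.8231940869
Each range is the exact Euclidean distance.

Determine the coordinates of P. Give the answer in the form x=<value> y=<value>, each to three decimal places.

x=-37.224 y=32.134

eq1: (x − 43.970)² + (y + 35.158)² = 105.4542487698²
eq2: (x + 31.831)² + (y + 10.527)² = 43.0000583163²
eq3: (x − 44.483)² + (y + 31.923)² = 103.8231940869²
eq3−eq2, eq3−eq1 (x²,y² cancel):
  -152.628·x + 42.792·y = 7056.465687
  -1.026·x − 6.470·y = -169.712307
det = -152.628·-6.470 − 42.792·-1.026 = 1031.407752
x = (7056.465687·-6.470 − 42.792·-169.712307) / 1031.407752 = -37.223885
y = (-152.628·-169.712307 − 7056.465687·-1.026) / 1031.407752 = 32.133542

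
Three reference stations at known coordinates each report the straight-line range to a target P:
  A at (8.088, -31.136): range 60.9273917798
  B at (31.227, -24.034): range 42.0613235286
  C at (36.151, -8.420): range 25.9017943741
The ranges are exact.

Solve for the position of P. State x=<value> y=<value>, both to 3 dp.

x=48.828 y=14.168

eq1: (x − 8.088)² + (y + 31.136)² = 60.9273917798²
eq2: (x − 31.227)² + (y + 24.034)² = 42.0613235286²
eq3: (x − 36.151)² + (y + 8.420)² = 25.9017943741²
eq2−eq3, eq2−eq1 (x²,y² cancel):
  9.848·x + 31.228·y = 923.284501
  -46.278·x − 14.204·y = -2460.884577
det = 9.848·-14.204 − 31.228·-46.278 = 1305.288392
x = (923.284501·-14.204 − 31.228·-2460.884577) / 1305.288392 = 48.827654
y = (9.848·-2460.884577 − 923.284501·-46.278) / 1305.288392 = 14.167726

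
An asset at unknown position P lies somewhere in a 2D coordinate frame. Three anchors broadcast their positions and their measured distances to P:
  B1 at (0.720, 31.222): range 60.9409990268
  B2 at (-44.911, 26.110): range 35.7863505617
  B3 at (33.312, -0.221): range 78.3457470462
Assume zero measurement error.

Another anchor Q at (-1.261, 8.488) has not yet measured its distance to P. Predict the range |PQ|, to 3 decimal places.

eq1: (x − 0.720)² + (y − 31.222)² = 60.9409990268²
eq2: (x + 44.911)² + (y − 26.110)² = 35.7863505617²
eq3: (x − 33.312)² + (y + 0.221)² = 78.3457470462²
eq3−eq2, eq3−eq1 (x²,y² cancel):
  -156.446·x + 52.662·y = 6446.385030
  -65.184·x + 62.886·y = 2289.844217
det = -156.446·62.886 − 52.662·-65.184 = -6405.543348
x = (6446.385030·62.886 − 52.662·2289.844217) / -6405.543348 = -44.461426
y = (-156.446·2289.844217 − 6446.385030·-65.184) / -6405.543348 = -9.673527
|P − Q| = √((-44.461426 − -1.261)² + (-9.673527 − 8.488)²) = 46.862756

46.863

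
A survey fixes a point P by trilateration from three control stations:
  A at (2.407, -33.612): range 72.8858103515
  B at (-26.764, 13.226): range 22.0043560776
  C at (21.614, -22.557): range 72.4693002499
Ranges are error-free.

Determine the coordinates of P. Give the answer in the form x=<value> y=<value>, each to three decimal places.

x=-22.630 y=34.839

eq1: (x − 2.407)² + (y + 33.612)² = 72.8858103515²
eq2: (x + 26.764)² + (y − 13.226)² = 22.0043560776²
eq3: (x − 21.614)² + (y + 22.557)² = 72.4693002499²
eq2−eq1, eq2−eq3 (x²,y² cancel):
  58.342·x − 93.676·y = -4583.828243
  96.756·x − 71.566·y = -4682.863319
det = 58.342·-71.566 − -93.676·96.756 = 4888.411484
x = (-4583.828243·-71.566 − -93.676·-4682.863319) / 4888.411484 = -22.630184
y = (58.342·-4682.863319 − -4583.828243·96.756) / 4888.411484 = 34.838572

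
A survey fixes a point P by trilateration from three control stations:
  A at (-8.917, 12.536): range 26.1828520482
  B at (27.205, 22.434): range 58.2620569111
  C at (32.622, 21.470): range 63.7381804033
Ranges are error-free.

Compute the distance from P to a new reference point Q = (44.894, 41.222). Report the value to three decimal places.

77.156

eq1: (x + 8.917)² + (y − 12.536)² = 26.1828520482²
eq2: (x − 27.205)² + (y − 22.434)² = 58.2620569111²
eq3: (x − 32.622)² + (y − 21.470)² = 63.7381804033²
eq1−eq3, eq1−eq2 (x²,y² cancel):
  83.078·x + 17.868·y = -2088.522301
  72.244·x + 19.796·y = -1702.193338
det = 83.078·19.796 − 17.868·72.244 = 353.756296
x = (-2088.522301·19.796 − 17.868·-1702.193338) / 353.756296 = -30.895837
y = (83.078·-1702.193338 − -2088.522301·72.244) / 353.756296 = 26.765282
|P − Q| = √((-30.895837 − 44.894)² + (26.765282 − 41.222)²) = 77.156310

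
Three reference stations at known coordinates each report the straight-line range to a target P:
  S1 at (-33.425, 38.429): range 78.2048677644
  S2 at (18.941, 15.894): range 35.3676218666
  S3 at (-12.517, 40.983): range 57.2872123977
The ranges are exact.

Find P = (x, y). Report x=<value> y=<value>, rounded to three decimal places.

x=44.763 y=40.062

eq1: (x + 33.425)² + (y − 38.429)² = 78.2048677644²
eq2: (x − 18.941)² + (y − 15.894)² = 35.3676218666²
eq3: (x + 12.517)² + (y − 40.983)² = 57.2872123977²
eq3−eq1, eq3−eq2 (x²,y² cancel):
  -41.816·x − 5.108·y = -2076.439550
  62.916·x − 50.178·y = 806.055167
det = -41.816·-50.178 − -5.108·62.916 = 2419.618176
x = (-2076.439550·-50.178 − -5.108·806.055167) / 2419.618176 = 44.762812
y = (-41.816·806.055167 − -2076.439550·62.916) / 2419.618176 = 40.062217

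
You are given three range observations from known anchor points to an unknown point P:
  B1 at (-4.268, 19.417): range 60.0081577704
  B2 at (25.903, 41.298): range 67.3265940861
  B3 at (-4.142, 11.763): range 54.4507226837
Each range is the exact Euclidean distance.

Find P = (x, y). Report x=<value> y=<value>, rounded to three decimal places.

eq1: (x + 4.268)² + (y − 19.417)² = 60.0081577704²
eq2: (x − 25.903)² + (y − 41.298)² = 67.3265940861²
eq3: (x + 4.142)² + (y − 11.763)² = 54.4507226837²
eq3−eq1, eq3−eq2 (x²,y² cancel):
  -0.252·x + 15.308·y = -396.386418
  60.090·x + 59.070·y = 652.976810
det = -0.252·59.070 − 15.308·60.090 = -934.743360
x = (-396.386418·59.070 − 15.308·652.976810) / -934.743360 = 35.742768
y = (-0.252·652.976810 − -396.386418·60.090) / -934.743360 = -25.305673

x=35.743 y=-25.306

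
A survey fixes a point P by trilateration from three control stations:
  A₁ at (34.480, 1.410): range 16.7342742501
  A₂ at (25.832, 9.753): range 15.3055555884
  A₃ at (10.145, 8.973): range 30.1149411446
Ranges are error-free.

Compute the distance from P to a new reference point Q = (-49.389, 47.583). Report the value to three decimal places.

93.385

eq1: (x − 34.480)² + (y − 1.410)² = 16.7342742501²
eq2: (x − 25.832)² + (y − 9.753)² = 15.3055555884²
eq3: (x − 10.145)² + (y − 8.973)² = 30.1149411446²
eq2−eq1, eq2−eq3 (x²,y² cancel):
  17.296·x − 16.686·y = 382.669364
  -31.374·x − 1.560·y = -1251.627127
det = 17.296·-1.560 − -16.686·-31.374 = -550.488324
x = (382.669364·-1.560 − -16.686·-1251.627127) / -550.488324 = 39.022834
y = (17.296·-1251.627127 − 382.669364·-31.374) / -550.488324 = 17.515856
|P − Q| = √((39.022834 − -49.389)² + (17.515856 − 47.583)²) = 93.384611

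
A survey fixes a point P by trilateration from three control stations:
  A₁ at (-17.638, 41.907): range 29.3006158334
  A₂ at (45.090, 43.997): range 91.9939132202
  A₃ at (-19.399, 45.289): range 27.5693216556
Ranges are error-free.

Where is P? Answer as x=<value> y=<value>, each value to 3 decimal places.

eq1: (x + 17.638)² + (y − 41.907)² = 29.3006158334²
eq2: (x − 45.090)² + (y − 43.997)² = 91.9939132202²
eq3: (x + 19.399)² + (y − 45.289)² = 27.5693216556²
eq1−eq3, eq1−eq2 (x²,y² cancel):
  -3.522·x + 6.764·y = 458.577621
  125.456·x + 4.180·y = -5702.805565
det = -3.522·4.180 − 6.764·125.456 = -863.306344
x = (458.577621·4.180 − 6.764·-5702.805565) / -863.306344 = -46.901811
y = (-3.522·-5702.805565 − 458.577621·125.456) / -863.306344 = 43.375139

x=-46.902 y=43.375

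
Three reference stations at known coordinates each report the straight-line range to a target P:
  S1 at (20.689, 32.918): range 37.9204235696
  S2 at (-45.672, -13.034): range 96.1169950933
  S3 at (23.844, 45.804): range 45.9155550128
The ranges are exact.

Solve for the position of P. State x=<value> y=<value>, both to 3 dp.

eq1: (x − 20.689)² + (y − 32.918)² = 37.9204235696²
eq2: (x + 45.672)² + (y + 13.034)² = 96.1169950933²
eq3: (x − 23.844)² + (y − 45.804)² = 45.9155550128²
eq3−eq1, eq3−eq2 (x²,y² cancel):
  -6.310·x − 25.772·y = -484.633639
  -139.032·x − 117.676·y = -7540.964566
det = -6.310·-117.676 − -25.772·-139.032 = -2840.597144
x = (-484.633639·-117.676 − -25.772·-7540.964566) / -2840.597144 = 48.340537
y = (-6.310·-7540.964566 − -484.633639·-139.032) / -2840.597144 = 6.968992

x=48.341 y=6.969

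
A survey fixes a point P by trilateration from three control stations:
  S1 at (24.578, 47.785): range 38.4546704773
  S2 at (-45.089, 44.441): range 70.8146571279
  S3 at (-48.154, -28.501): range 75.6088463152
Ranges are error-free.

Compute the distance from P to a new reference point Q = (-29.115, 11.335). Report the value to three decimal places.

45.981

eq1: (x − 24.578)² + (y − 47.785)² = 38.4546704773²
eq2: (x + 45.089)² + (y − 44.441)² = 70.8146571279²
eq3: (x + 48.154)² + (y + 28.501)² = 75.6088463152²
eq3−eq1, eq3−eq2 (x²,y² cancel):
  145.464·x + 152.572·y = 3994.305552
  6.130·x + 145.884·y = 1578.887662
det = 145.464·145.884 − 152.572·6.130 = 20285.603816
x = (3994.305552·145.884 − 152.572·1578.887662) / 20285.603816 = 16.849941
y = (145.464·1578.887662 − 3994.305552·6.130) / 20285.603816 = 10.114869
|P − Q| = √((16.849941 − -29.115)² + (10.114869 − 11.335)²) = 45.981132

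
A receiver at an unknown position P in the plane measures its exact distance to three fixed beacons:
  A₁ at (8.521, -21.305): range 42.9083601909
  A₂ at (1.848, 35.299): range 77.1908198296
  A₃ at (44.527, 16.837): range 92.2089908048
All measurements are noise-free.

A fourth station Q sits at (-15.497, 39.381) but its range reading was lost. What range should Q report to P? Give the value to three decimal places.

75.152

eq1: (x − 8.521)² + (y + 21.305)² = 42.9083601909²
eq2: (x − 1.848)² + (y − 35.299)² = 77.1908198296²
eq3: (x − 44.527)² + (y − 16.837)² = 92.2089908048²
eq2−eq3, eq2−eq1 (x²,y² cancel):
  85.358·x − 36.924·y = -1527.371526
  13.346·x − 113.208·y = 3394.371253
det = 85.358·-113.208 − -36.924·13.346 = -9170.420760
x = (-1527.371526·-113.208 − -36.924·3394.371253) / -9170.420760 = -32.522438
y = (85.358·3394.371253 − -1527.371526·13.346) / -9170.420760 = -33.817537
|P − Q| = √((-32.522438 − -15.497)² + (-33.817537 − 39.381)²) = 75.152454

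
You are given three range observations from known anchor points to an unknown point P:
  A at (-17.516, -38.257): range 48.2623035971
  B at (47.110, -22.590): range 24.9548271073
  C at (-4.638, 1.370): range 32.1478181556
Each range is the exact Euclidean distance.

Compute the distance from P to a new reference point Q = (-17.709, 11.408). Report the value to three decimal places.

48.461

eq1: (x + 17.516)² + (y + 38.257)² = 48.2623035971²
eq2: (x − 47.110)² + (y + 22.590)² = 24.9548271073²
eq3: (x + 4.638)² + (y − 1.370)² = 32.1478181556²
eq3−eq1, eq3−eq2 (x²,y² cancel):
  -25.756·x − 79.254·y = 451.252625
  103.496·x − 47.920·y = 3117.011072
det = -25.756·-47.920 − -79.254·103.496 = 9436.699504
x = (451.252625·-47.920 − -79.254·3117.011072) / 9436.699504 = 23.886696
y = (-25.756·3117.011072 − 451.252625·103.496) / 9436.699504 = -13.456461
|P − Q| = √((23.886696 − -17.709)² + (-13.456461 − 11.408)²) = 48.460740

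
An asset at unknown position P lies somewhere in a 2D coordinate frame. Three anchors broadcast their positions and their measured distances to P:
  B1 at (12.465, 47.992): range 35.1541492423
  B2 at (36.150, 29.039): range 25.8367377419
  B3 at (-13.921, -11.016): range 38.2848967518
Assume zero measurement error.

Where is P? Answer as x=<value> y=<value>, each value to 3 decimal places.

eq1: (x − 12.465)² + (y − 47.992)² = 35.1541492423²
eq2: (x − 36.150)² + (y − 29.039)² = 25.8367377419²
eq3: (x + 13.921)² + (y + 11.016)² = 38.2848967518²
eq1−eq3, eq1−eq2 (x²,y² cancel):
  -52.772·x − 118.016·y = -2373.380902
  47.370·x − 37.906·y = 259.754924
det = -52.772·-37.906 − -118.016·47.370 = 7590.793352
x = (-2373.380902·-37.906 − -118.016·259.754924) / 7590.793352 = 15.890383
y = (-52.772·259.754924 − -2373.380902·47.370) / 7590.793352 = 13.005132

x=15.890 y=13.005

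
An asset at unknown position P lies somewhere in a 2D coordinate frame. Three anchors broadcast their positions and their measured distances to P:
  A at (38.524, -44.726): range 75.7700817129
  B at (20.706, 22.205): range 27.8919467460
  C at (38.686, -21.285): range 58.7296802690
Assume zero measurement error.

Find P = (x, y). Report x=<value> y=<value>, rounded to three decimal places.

x=-6.530 y=16.194

eq1: (x − 38.524)² + (y + 44.726)² = 75.7700817129²
eq2: (x − 20.706)² + (y − 22.205)² = 27.8919467460²
eq3: (x − 38.686)² + (y + 21.285)² = 58.7296802690²
eq2−eq3, eq2−eq1 (x²,y² cancel):
  35.960·x − 86.980·y = -1643.357291
  35.636·x − 133.862·y = -2400.431398
det = 35.960·-133.862 − -86.980·35.636 = -1714.058240
x = (-1643.357291·-133.862 − -86.980·-2400.431398) / -1714.058240 = -6.530449
y = (35.960·-2400.431398 − -1643.357291·35.636) / -1714.058240 = 16.193635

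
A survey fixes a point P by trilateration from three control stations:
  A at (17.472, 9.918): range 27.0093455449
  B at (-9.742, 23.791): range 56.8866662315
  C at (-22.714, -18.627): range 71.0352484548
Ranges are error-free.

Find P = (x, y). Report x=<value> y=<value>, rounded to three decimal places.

x=44.112 y=5.464

eq1: (x − 17.472)² + (y − 9.918)² = 27.0093455449²
eq2: (x + 9.742)² + (y − 23.791)² = 56.8866662315²
eq3: (x + 22.714)² + (y + 18.627)² = 71.0352484548²
eq1−eq2, eq1−eq3 (x²,y² cancel):
  -54.428·x + 27.746·y = -2249.307311
  -80.372·x − 57.090·y = -3857.248359
det = -54.428·-57.090 − 27.746·-80.372 = 5337.296032
x = (-2249.307311·-57.090 − 27.746·-3857.248359) / 5337.296032 = 44.111506
y = (-54.428·-3857.248359 − -2249.307311·-80.372) / 5337.296032 = 5.463625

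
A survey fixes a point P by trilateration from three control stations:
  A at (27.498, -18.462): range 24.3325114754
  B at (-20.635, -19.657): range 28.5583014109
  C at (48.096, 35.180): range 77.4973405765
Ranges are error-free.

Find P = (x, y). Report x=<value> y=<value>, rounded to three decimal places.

eq1: (x − 27.498)² + (y + 18.462)² = 24.3325114754²
eq2: (x + 20.635)² + (y + 19.657)² = 28.5583014109²
eq3: (x − 48.096)² + (y − 35.180)² = 77.4973405765²
eq1−eq2, eq1−eq3 (x²,y² cancel):
  -96.266·x − 2.390·y = -508.290039
  41.196·x + 107.284·y = -2959.894514
det = -96.266·107.284 − -2.390·41.196 = -10229.343104
x = (-508.290039·107.284 − -2.390·-2959.894514) / -10229.343104 = 6.022433
y = (-96.266·-2959.894514 − -508.290039·41.196) / -10229.343104 = -29.901893

x=6.022 y=-29.902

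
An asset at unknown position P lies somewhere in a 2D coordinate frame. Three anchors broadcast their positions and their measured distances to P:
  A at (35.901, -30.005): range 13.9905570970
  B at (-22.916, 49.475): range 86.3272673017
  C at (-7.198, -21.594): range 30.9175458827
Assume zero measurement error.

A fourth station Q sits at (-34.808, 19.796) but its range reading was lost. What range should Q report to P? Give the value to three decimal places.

eq1: (x − 35.901)² + (y + 30.005)² = 13.9905570970²
eq2: (x + 22.916)² + (y − 49.475)² = 86.3272673017²
eq3: (x + 7.198)² + (y + 21.594)² = 30.9175458827²
eq3−eq1, eq3−eq2 (x²,y² cancel):
  86.198·x − 16.822·y = 2431.228742
  -31.436·x + 142.138·y = -4041.695795
det = 86.198·142.138 − -16.822·-31.436 = 11723.194932
x = (2431.228742·142.138 − -16.822·-4041.695795) / 11723.194932 = 23.677895
y = (86.198·-4041.695795 − 2431.228742·-31.436) / 11723.194932 = -23.198282
|P − Q| = √((23.677895 − -34.808)² + (-23.198282 − 19.796)²) = 72.588624

72.589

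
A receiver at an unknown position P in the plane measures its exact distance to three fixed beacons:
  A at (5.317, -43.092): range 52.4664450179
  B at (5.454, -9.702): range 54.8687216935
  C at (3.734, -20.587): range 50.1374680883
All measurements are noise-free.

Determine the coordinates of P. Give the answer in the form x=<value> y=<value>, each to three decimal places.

x=-45.502 y=-30.049

eq1: (x − 5.317)² + (y + 43.092)² = 52.4664450179²
eq2: (x − 5.454)² + (y + 9.702)² = 54.8687216935²
eq3: (x − 3.734)² + (y + 20.587)² = 50.1374680883²
eq3−eq1, eq3−eq2 (x²,y² cancel):
  3.166·x − 45.010·y = 1208.461481
  3.440·x + 21.770·y = -810.703319
det = 3.166·21.770 − -45.010·3.440 = 223.758220
x = (1208.461481·21.770 − -45.010·-810.703319) / 223.758220 = -45.502462
y = (3.166·-810.703319 − 1208.461481·3.440) / 223.758220 = -30.049373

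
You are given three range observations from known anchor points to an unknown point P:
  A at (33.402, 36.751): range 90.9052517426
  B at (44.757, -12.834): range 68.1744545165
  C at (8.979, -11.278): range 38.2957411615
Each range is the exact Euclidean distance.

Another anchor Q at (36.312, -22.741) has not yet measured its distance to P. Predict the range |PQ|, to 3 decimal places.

eq1: (x − 33.402)² + (y − 36.751)² = 90.9052517426²
eq2: (x − 44.757)² + (y + 12.834)² = 68.1744545165²
eq3: (x − 8.979)² + (y + 11.278)² = 38.2957411615²
eq3−eq2, eq3−eq1 (x²,y² cancel):
  71.556·x − 3.112·y = -1221.107578
  48.846·x + 96.058·y = -4538.687123
det = 71.556·96.058 − -3.112·48.846 = 7025.535000
x = (-1221.107578·96.058 − -3.112·-4538.687123) / 7025.535000 = -18.706269
y = (71.556·-4538.687123 − -1221.107578·48.846) / 7025.535000 = -37.737208
|P − Q| = √((-18.706269 − 36.312)² + (-37.737208 − -22.741)²) = 57.025399

57.025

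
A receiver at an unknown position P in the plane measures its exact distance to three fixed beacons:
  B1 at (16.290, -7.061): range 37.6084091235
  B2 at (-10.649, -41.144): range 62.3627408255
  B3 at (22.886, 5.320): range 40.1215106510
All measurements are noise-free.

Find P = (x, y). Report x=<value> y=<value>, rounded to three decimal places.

x=49.506 y=-24.698

eq1: (x − 16.290)² + (y + 7.061)² = 37.6084091235²
eq2: (x + 10.649)² + (y + 41.144)² = 62.3627408255²
eq3: (x − 22.886)² + (y − 5.320)² = 40.1215106510²
eq3−eq2, eq3−eq1 (x²,y² cancel):
  -67.070·x − 92.928·y = -1025.217285
  -13.192·x − 24.762·y = -41.506395
det = -67.070·-24.762 − -92.928·-13.192 = 434.881164
x = (-1025.217285·-24.762 − -92.928·-41.506395) / 434.881164 = 49.506224
y = (-67.070·-41.506395 − -1025.217285·-13.192) / 434.881164 = -24.698316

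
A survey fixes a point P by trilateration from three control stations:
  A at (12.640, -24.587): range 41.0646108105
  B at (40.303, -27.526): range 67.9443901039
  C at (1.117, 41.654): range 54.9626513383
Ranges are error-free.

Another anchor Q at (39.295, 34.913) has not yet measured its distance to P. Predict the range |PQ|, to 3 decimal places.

76.298

eq1: (x − 12.640)² + (y + 24.587)² = 41.0646108105²
eq2: (x − 40.303)² + (y + 27.526)² = 67.9443901039²
eq3: (x − 1.117)² + (y − 41.654)² = 54.9626513383²
eq3−eq1, eq3−eq2 (x²,y² cancel):
  23.046·x − 132.482·y = 362.577545
  78.372·x − 138.360·y = -949.838024
det = 23.046·-138.360 − -132.482·78.372 = 7194.234744
x = (362.577545·-138.360 − -132.482·-949.838024) / 7194.234744 = -24.464405
y = (23.046·-949.838024 − 362.577545·78.372) / 7194.234744 = -6.992529
|P − Q| = √((-24.464405 − 39.295)² + (-6.992529 − 34.913)²) = 76.297674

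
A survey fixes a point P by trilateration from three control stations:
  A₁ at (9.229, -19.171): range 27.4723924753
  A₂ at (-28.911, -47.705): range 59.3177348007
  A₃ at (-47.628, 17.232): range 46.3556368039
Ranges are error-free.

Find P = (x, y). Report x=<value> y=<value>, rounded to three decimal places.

x=-2.771 y=5.542

eq1: (x − 9.229)² + (y + 19.171)² = 27.4723924753²
eq2: (x + 28.911)² + (y + 47.705)² = 59.3177348007²
eq3: (x + 47.628)² + (y − 17.232)² = 46.3556368039²
eq1−eq2, eq1−eq3 (x²,y² cancel):
  -76.280·x − 57.068·y = -104.950050
  -113.714·x + 72.806·y = 718.553811
det = -76.280·72.806 − -57.068·-113.714 = -12043.072232
x = (-104.950050·72.806 − -57.068·718.553811) / -12043.072232 = -2.770509
y = (-76.280·718.553811 − -104.950050·-113.714) / -12043.072232 = 5.542238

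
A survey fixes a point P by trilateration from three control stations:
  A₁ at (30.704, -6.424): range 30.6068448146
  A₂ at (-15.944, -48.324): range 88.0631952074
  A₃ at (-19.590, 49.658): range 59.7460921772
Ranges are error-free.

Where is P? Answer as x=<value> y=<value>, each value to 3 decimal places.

x=34.349 y=23.965

eq1: (x − 30.704)² + (y + 6.424)² = 30.6068448146²
eq2: (x + 15.944)² + (y + 48.324)² = 88.0631952074²
eq3: (x + 19.590)² + (y − 49.658)² = 59.7460921772²
eq1−eq2, eq1−eq3 (x²,y² cancel):
  -93.296·x − 83.800·y = -5212.930681
  -100.588·x + 112.164·y = -767.134909
det = -93.296·112.164 − -83.800·-100.588 = -18893.726944
x = (-5212.930681·112.164 − -83.800·-767.134909) / -18893.726944 = 34.349446
y = (-93.296·-767.134909 − -5212.930681·-100.588) / -18893.726944 = 23.964973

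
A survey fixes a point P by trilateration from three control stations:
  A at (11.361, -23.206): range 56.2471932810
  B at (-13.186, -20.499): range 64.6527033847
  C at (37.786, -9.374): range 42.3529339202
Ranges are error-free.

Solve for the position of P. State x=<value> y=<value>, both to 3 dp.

x=25.638 y=31.199

eq1: (x − 11.361)² + (y + 23.206)² = 56.2471932810²
eq2: (x + 13.186)² + (y + 20.499)² = 64.6527033847²
eq3: (x − 37.786)² + (y + 9.374)² = 42.3529339202²
eq1−eq2, eq1−eq3 (x²,y² cancel):
  -49.094·x + 5.414·y = -1089.736463
  52.850·x + 27.664·y = 2218.038655
det = -49.094·27.664 − 5.414·52.850 = -1644.266316
x = (-1089.736463·27.664 − 5.414·2218.038655) / -1644.266316 = 25.637532
y = (-49.094·2218.038655 − -1089.736463·52.850) / -1644.266316 = 31.199215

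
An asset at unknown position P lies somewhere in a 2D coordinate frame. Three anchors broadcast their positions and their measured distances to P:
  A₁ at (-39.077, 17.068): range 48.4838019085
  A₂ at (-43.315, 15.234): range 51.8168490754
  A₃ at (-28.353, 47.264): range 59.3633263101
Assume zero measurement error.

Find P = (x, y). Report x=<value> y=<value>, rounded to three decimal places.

eq1: (x + 39.077)² + (y − 17.068)² = 48.4838019085²
eq2: (x + 43.315)² + (y − 15.234)² = 51.8168490754²
eq3: (x + 28.353)² + (y − 47.264)² = 59.3633263101²
eq2−eq3, eq2−eq1 (x²,y² cancel):
  29.924·x + 64.060·y = 90.495662
  8.476·x + 3.668·y = 44.371373
det = 29.924·3.668 − 64.060·8.476 = -433.211328
x = (90.495662·3.668 − 64.060·44.371373) / -433.211328 = 5.795075
y = (29.924·44.371373 − 90.495662·8.476) / -433.211328 = -1.294351

x=5.795 y=-1.294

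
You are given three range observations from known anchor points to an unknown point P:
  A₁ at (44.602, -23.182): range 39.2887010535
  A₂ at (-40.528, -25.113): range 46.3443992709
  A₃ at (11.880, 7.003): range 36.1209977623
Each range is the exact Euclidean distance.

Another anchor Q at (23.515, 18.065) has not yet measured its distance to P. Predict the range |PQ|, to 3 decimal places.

49.939

eq1: (x − 44.602)² + (y + 23.182)² = 39.2887010535²
eq2: (x + 40.528)² + (y + 25.113)² = 46.3443992709²
eq3: (x − 11.880)² + (y − 7.003)² = 36.1209977623²
eq2−eq3, eq2−eq1 (x²,y² cancel):
  104.816·x + 64.232·y = -1239.928280
  170.260·x + 3.862·y = 857.763288
det = 104.816·3.862 − 64.232·170.260 = -10531.340928
x = (-1239.928280·3.862 − 64.232·857.763288) / -10531.340928 = 5.686309
y = (104.816·857.763288 − -1239.928280·170.260) / -10531.340928 = -28.583018
|P − Q| = √((5.686309 − 23.515)² + (-28.583018 − 18.065)²) = 49.938961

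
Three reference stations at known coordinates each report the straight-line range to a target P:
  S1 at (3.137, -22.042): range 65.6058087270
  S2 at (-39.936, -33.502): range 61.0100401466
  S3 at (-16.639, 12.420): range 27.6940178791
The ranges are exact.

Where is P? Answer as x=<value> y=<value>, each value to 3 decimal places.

x=-39.862 y=27.508

eq1: (x − 3.137)² + (y + 22.042)² = 65.6058087270²
eq2: (x + 39.936)² + (y + 33.502)² = 61.0100401466²
eq3: (x + 16.639)² + (y − 12.420)² = 27.6940178791²
eq2−eq3, eq2−eq1 (x²,y² cancel):
  46.594·x + 91.844·y = 669.110993
  86.146·x + 22.920·y = -2803.474707
det = 46.594·22.920 − 91.844·86.146 = -6844.058744
x = (669.110993·22.920 − 91.844·-2803.474707) / -6844.058744 = -39.862071
y = (46.594·-2803.474707 − 669.110993·86.146) / -6844.058744 = 27.507995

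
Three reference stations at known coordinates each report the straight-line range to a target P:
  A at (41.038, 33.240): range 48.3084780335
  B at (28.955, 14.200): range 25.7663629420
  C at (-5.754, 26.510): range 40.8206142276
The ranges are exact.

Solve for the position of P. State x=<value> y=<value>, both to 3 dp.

x=15.966 y=-8.053

eq1: (x − 41.038)² + (y − 33.240)² = 48.3084780335²
eq2: (x − 28.955)² + (y − 14.200)² = 25.7663629420²
eq3: (x + 5.754)² + (y − 26.510)² = 40.8206142276²
eq3−eq1, eq3−eq2 (x²,y² cancel):
  93.584·x + 13.460·y = 1385.739924
  69.418·x − 24.620·y = 1306.560496
det = 93.584·-24.620 − 13.460·69.418 = -3238.404360
x = (1385.739924·-24.620 − 13.460·1306.560496) / -3238.404360 = 15.965647
y = (93.584·1306.560496 − 1385.739924·69.418) / -3238.404360 = -8.052689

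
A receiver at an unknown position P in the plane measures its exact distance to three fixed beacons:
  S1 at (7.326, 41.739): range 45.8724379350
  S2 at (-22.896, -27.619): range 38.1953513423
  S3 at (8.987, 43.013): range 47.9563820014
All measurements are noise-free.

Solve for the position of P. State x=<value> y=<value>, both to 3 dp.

x=-26.203 y=10.433

eq1: (x − 7.326)² + (y − 41.739)² = 45.8724379350²
eq2: (x + 22.896)² + (y + 27.619)² = 38.1953513423²
eq3: (x − 8.987)² + (y − 43.013)² = 47.9563820014²
eq2−eq1, eq2−eq3 (x²,y² cancel):
  60.444·x + 138.716·y = -136.617278
  63.766·x + 141.264·y = -197.081349
det = 60.444·141.264 − 138.716·63.766 = -306.803240
x = (-136.617278·141.264 − 138.716·-197.081349) / -306.803240 = -26.203222
y = (60.444·-197.081349 − -136.617278·63.766) / -306.803240 = 10.432901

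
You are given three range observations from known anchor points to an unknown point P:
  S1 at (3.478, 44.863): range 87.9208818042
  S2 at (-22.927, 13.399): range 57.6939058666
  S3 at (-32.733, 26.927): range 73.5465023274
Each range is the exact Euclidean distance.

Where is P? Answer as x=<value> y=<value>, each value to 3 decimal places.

eq1: (x − 3.478)² + (y − 44.863)² = 87.9208818042²
eq2: (x + 22.927)² + (y − 13.399)² = 57.6939058666²
eq3: (x + 32.733)² + (y − 26.927)² = 73.5465023274²
eq2−eq3, eq2−eq1 (x²,y² cancel):
  -19.612·x + 27.056·y = -989.169142
  52.810·x + 62.928·y = -3081.889960
det = -19.612·62.928 − 27.056·52.810 = -2662.971296
x = (-989.169142·62.928 − 27.056·-3081.889960) / -2662.971296 = -7.937442
y = (-19.612·-3081.889960 − -989.169142·52.810) / -2662.971296 = -42.313655

x=-7.937 y=-42.314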